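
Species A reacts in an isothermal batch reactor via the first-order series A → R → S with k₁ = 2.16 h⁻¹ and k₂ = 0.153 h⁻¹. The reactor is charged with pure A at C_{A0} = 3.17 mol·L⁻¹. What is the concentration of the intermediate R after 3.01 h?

The intermediate concentration in a first-order A→B→C sequence is C_R = k₁C_{A0}(e^(−k₁t) − e^(−k₂t))/(k₂−k₁).
e^(−k₁t) = e^(−2.16×3.01) = e^(−6.502) = 0.001501; e^(−k₂t) = e^(−0.4605) = 0.6309.
C_R = 2.16×3.17/(0.153−2.16) × (0.001501−0.6309) = (-3.412)×(-0.6294) = 2.147 mol·L⁻¹.

2.15 mol·L⁻¹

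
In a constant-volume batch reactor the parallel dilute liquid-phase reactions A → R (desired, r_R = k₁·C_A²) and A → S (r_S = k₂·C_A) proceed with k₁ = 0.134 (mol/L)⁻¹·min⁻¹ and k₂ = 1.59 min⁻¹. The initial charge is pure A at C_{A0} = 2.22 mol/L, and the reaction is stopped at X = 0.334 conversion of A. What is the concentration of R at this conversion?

C_A = C_{A0}(1−X) = 1.479 mol/L.
Along a PFR/batch, dC_S/dC_A = −r_S/(r_R+r_S) = −k₂/(k₂+k₁·C_A).
Integrating from C_{A0} to C_A: C_S = (1.59/0.134)·ln[(1.59+0.134·2.22)/(1.59+0.134·1.48)] = 11.87·ln(1.887/1.788) = 0.6417 mol/L.
Then C_R = (C_{A0}−C_A) − C_S = 0.7415 − 0.6417 = 0.09982 mol/L.

0.0998 mol/L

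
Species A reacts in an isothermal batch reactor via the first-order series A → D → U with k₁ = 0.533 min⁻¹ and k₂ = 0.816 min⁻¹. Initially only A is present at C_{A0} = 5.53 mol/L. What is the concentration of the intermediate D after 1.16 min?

1.57 mol/L

The intermediate concentration in a first-order A→B→C sequence is C_D = k₁C_{A0}(e^(−k₁t) − e^(−k₂t))/(k₂−k₁).
e^(−k₁t) = e^(−0.533×1.16) = e^(−0.6183) = 0.5389; e^(−k₂t) = e^(−0.9466) = 0.3881.
C_D = 0.533×5.53/(0.816−0.533) × (0.5389−0.3881) = 10.42×0.1508 = 1.571 mol/L.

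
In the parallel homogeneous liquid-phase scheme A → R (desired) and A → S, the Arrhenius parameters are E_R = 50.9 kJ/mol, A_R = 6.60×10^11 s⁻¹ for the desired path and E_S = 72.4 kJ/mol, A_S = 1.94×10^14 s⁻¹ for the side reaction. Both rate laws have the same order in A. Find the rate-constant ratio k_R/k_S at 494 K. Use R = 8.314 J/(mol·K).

Since both paths have the same order in A, the concentration cancels and S_{R/S} = k_R/k_S = (A_R/A_S)·exp[(E_S−E_R)/(RT)].
(E_S−E_R)/(RT) = (72.4−50.9)×10³/(8.314×494) = 21500/4107 = 5.235.
k_R/k_S = (6.60×10^11/1.94×10^14)·exp(5.235) = 0.003402 × 187.7 = 0.639.

0.639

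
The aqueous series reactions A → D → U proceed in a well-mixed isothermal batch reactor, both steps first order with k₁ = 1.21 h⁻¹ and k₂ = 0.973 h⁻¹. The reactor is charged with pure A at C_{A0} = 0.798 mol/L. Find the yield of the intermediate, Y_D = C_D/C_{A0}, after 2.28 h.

0.232

For first-order series with pure A initially, C_D(t) = k₁C_{A0}/(k₂−k₁)·(e^(−k₁t) − e^(−k₂t)).
e^(−k₁t) = e^(−1.21×2.28) = e^(−2.759) = 0.06337; e^(−k₂t) = e^(−2.218) = 0.1088.
C_D = 1.21×0.798/(0.973−1.21) × (0.06337−0.1088) = (-4.074)×(-0.04541) = 0.1850 mol/L.
Y_D = C_D/C_{A0} = 0.1850/0.798 = 0.232.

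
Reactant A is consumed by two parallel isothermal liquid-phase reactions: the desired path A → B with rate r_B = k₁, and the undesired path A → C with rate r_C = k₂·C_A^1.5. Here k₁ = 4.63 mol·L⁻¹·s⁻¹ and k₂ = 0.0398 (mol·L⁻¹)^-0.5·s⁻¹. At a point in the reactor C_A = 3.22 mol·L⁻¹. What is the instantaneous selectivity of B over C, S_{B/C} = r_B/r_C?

20.1

S_{B/C} = r_B/r_C = (k₁)/(k₂·C_A^1.5) = (k₁/k₂)·C_A^-1.5.
= (4.63) / (0.0398×3.220^1.5) = 4.630/0.2300 = 20.1.
The undesired path is higher order in A, so low C_A (CSTR or dilute feed) favours B.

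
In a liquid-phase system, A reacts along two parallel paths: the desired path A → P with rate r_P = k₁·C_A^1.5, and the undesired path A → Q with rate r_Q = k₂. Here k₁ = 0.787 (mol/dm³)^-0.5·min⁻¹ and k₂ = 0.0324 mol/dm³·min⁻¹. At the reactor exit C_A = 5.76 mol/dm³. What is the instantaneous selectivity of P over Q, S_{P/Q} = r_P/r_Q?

336

S_{P/Q} = r_P/r_Q = (k₁·C_A^1.5)/(k₂) = (k₁/k₂)·C_A^1.5.
= (0.787×5.760^1.5) / (0.0324) = 10.88/0.03240 = 336.
Since the desired path is higher order in A, keeping C_A high (PFR or concentrated feed) favours P.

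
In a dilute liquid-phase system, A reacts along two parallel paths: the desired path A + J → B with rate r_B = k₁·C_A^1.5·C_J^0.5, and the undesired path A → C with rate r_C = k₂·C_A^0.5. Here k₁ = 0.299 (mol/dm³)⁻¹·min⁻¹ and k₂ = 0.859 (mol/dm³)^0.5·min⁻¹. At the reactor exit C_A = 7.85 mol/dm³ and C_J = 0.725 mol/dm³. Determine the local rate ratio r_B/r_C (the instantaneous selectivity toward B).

S_{B/C} = r_B/r_C = (k₁·C_A^1.5·C_J^0.5)/(k₂·C_A^0.5) = (k₁/k₂)·C_A·C_J^0.5.
= (0.299×7.850^1.5×0.7250^0.5) / (0.859×7.850^0.5) = 5.599/2.407 = 2.33.
Since the desired path is higher order in A, keeping C_A high (PFR or concentrated feed) favours B.

2.33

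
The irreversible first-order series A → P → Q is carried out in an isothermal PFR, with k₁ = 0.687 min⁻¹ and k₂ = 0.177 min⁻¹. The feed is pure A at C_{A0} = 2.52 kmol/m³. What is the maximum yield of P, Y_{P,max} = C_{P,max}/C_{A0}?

0.625

At the optimum, C_{P,max}/C_{A0} = (k₁/k₂)^[k₂/(k₂−k₁)].
= (0.687/0.177)^(0.177/(0.177−0.687)) = (3.881)^(-0.3471) = 0.6246.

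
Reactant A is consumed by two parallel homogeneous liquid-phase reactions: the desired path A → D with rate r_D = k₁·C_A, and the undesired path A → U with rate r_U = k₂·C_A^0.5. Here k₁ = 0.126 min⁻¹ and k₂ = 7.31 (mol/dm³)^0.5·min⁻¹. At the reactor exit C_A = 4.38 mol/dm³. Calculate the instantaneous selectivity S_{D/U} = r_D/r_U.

0.0361

S_{D/U} = r_D/r_U = (k₁·C_A)/(k₂·C_A^0.5) = (k₁/k₂)·C_A^0.5.
= (0.126×4.380) / (7.31×4.380^0.5) = 0.5519/15.30 = 0.0361.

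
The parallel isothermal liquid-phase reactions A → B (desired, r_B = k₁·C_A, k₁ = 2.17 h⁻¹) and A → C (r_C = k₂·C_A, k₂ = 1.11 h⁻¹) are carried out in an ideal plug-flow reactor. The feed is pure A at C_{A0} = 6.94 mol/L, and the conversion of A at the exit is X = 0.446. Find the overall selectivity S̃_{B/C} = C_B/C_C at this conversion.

1.95

C_A = C_{A0}(1−X) = 3.845 mol/L.
Both paths are first order in A, so the instantaneous fraction to B is constant: dC_B/d(−C_A) = k₁/(k₁+k₂) = 0.6616.
C_B = 0.6616·(C_{A0}−C_A) = 0.6616×3.095 = 2.05 mol/L.
C_C = (C_{A0}−C_A)−C_B = 1.047 mol/L; S̃_{B/C} = 2.048/1.047 = 1.95.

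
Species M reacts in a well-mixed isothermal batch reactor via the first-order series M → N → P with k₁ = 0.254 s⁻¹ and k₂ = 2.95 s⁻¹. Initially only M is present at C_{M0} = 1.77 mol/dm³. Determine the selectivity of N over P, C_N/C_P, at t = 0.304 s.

1.91

The intermediate concentration in a first-order A→B→C sequence is C_N = k₁C_{M0}(e^(−k₁t) − e^(−k₂t))/(k₂−k₁).
e^(−k₁t) = e^(−0.254×0.304) = e^(−0.07722) = 0.9257; e^(−k₂t) = e^(−0.8968) = 0.4079.
C_N = 0.254×1.77/(2.95−0.254) × (0.9257−0.4079) = 0.1668×0.5178 = 0.08635 mol/dm³.
C_M = C_{M0}e^(−k₁t) = 1.638 mol/dm³, so C_P = C_{M0}−C_M−C_N = 0.04518 mol/dm³; C_N/C_P = 1.91.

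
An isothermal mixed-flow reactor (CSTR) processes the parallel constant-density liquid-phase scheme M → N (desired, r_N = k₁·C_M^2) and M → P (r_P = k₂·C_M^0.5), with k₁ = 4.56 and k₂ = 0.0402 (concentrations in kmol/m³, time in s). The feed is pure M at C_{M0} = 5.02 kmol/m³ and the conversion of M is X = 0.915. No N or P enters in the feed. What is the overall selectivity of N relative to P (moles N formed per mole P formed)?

31.6

Exit C_M = C_{M0}(1−X) = 5.02×0.0850 = 0.4267 kmol/m³.
A CSTR operates uniformly at the exit composition, giving r_N = 0.8303 and r_P = 0.02626 (each k·C_M^n at C_M = 0.4267).
Overall selectivity = C_N/C_P = r_Nτ/(r_Pτ) = r_N/r_P = 31.6.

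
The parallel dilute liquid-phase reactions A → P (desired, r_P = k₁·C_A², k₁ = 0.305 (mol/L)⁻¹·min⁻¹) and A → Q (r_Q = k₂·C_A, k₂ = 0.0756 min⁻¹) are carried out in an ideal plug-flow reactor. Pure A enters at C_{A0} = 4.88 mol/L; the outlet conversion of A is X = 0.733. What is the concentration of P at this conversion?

3.28 mol/L

C_A = C_{A0}(1−X) = 1.303 mol/L.
Along a PFR/batch, dC_Q/dC_A = −r_Q/(r_P+r_Q) = −k₂/(k₂+k₁·C_A).
Integrating from C_{A0} to C_A: C_Q = (0.0756/0.305)·ln[(0.0756+0.305·4.88)/(0.0756+0.305·1.30)] = 0.2479·ln(1.564/0.4730) = 0.2964 mol/L.
Then C_P = (C_{A0}−C_A) − C_Q = 3.577 − 0.2964 = 3.281 mol/L.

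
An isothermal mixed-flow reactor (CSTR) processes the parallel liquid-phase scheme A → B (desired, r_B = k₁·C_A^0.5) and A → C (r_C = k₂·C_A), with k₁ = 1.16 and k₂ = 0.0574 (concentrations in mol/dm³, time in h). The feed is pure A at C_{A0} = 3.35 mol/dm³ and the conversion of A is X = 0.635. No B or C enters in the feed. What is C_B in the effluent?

Exit C_A = C_{A0}(1−X) = 3.35×0.365 = 1.223 mol/dm³.
A CSTR operates uniformly at the exit composition, giving r_B = 1.283 and r_C = 0.07019 (each k·C_A^n at C_A = 1.223).
Fraction of consumed A going to B: r_B/(r_B+r_C) = 0.9481.
C_B = 0.9481·C_{A0}·X = 0.9481×3.35×0.635 = 2.02 mol/dm³.

2.02 mol/dm³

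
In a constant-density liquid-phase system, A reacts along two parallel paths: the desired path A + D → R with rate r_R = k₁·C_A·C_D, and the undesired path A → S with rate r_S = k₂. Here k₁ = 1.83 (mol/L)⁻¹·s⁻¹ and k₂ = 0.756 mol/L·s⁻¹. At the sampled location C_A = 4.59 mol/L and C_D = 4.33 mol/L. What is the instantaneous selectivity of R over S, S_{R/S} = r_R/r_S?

S_{R/S} = r_R/r_S = (k₁·C_A·C_D)/(k₂) = (k₁/k₂)·C_A·C_D.
= (1.83×4.590×4.330) / (0.756) = 36.37/0.7560 = 48.1.
Since the desired path is higher order in A, keeping C_A high (PFR or concentrated feed) favours R.

48.1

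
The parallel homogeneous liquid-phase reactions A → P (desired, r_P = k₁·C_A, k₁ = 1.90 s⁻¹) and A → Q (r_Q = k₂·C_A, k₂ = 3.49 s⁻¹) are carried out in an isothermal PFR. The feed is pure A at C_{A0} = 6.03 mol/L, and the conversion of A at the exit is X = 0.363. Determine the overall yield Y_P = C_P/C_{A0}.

0.128

C_A = C_{A0}(1−X) = 3.841 mol/L.
Both paths are first order in A, so the instantaneous fraction to P is constant: dC_P/d(−C_A) = k₁/(k₁+k₂) = 0.3525.
C_P = 0.3525·(C_{A0}−C_A) = 0.3525×2.189 = 0.772 mol/L.
Y_P = C_P/C_{A0} = 0.7716/6.03 = 0.128.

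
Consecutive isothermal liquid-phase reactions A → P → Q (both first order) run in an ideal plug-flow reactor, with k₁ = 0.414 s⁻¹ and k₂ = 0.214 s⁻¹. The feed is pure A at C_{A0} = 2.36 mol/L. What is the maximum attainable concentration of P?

At the optimum, C_{P,max}/C_{A0} = (k₁/k₂)^[k₂/(k₂−k₁)].
= (0.414/0.214)^(0.214/(0.214−0.414)) = (1.935)^(-1.070) = 0.4936.
C_{P,max} = 0.4936×2.36 = 1.16 mol/L.

1.16 mol/L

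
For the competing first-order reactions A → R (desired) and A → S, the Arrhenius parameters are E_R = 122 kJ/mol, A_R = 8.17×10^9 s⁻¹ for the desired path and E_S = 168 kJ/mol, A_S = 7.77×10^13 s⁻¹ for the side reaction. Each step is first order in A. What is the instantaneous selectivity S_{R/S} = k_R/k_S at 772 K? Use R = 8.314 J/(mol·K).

Since both paths have the same order in A, the concentration cancels and S_{R/S} = k_R/k_S = (A_R/A_S)·exp[(E_S−E_R)/(RT)].
(E_S−E_R)/(RT) = (168−122)×10³/(8.314×772) = 46000/6418 = 7.167.
k_R/k_S = (8.17×10^9/7.77×10^13)·exp(7.167) = 1.051×10^-4 × 1296 = 0.136.

0.136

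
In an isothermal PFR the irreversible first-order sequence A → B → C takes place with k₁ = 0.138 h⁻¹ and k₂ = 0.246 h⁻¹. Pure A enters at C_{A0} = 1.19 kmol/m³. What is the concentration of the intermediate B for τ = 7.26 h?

0.303 kmol/m³

Solving the coupled first-order balances gives C_B(τ) = [k₁/(k₂−k₁)]·C_{A0}·(e^(−k₁τ) − e^(−k₂τ)).
e^(−k₁τ) = e^(−0.138×7.26) = e^(−1.002) = 0.3672; e^(−k₂τ) = e^(−1.786) = 0.1676.
C_B = 0.138×1.19/(0.246−0.138) × (0.3672−0.1676) = 1.521×0.1996 = 0.3034 kmol/m³.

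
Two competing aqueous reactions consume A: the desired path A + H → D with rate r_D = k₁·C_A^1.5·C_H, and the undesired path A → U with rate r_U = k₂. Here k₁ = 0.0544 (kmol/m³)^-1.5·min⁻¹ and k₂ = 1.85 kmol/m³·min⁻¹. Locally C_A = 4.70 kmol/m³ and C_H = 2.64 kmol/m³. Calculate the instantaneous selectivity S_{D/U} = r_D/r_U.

S_{D/U} = r_D/r_U = (k₁·C_A^1.5·C_H)/(k₂) = (k₁/k₂)·C_A^1.5·C_H.
= (0.0544×4.700^1.5×2.640) / (1.85) = 1.463/1.850 = 0.791.
Since the desired path is higher order in A, keeping C_A high (PFR or concentrated feed) favours D.

0.791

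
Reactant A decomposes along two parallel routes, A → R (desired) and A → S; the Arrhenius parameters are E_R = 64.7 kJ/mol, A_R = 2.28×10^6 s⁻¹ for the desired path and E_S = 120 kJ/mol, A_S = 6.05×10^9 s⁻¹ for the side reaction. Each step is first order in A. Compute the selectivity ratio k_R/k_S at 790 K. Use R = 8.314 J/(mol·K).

1.71

With equal orders, S_{R/S} = k_R/k_S = (A_R/A_S)·exp[(E_S−E_R)/(RT)].
(E_S−E_R)/(RT) = (120−64.7)×10³/(8.314×790) = 55300/6568 = 8.420.
k_R/k_S = (2.28×10^6/6.05×10^9)·exp(8.420) = 3.769×10^-4 × 4535 = 1.71.
Since E_R < E_S, lowering the temperature improves selectivity toward R.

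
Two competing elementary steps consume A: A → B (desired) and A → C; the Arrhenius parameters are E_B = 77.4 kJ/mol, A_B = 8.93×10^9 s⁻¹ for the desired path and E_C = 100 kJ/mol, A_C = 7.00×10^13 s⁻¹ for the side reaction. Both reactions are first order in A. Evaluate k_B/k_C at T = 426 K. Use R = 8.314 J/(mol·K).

With equal orders, S_{B/C} = k_B/k_C = (A_B/A_C)·exp[(E_C−E_B)/(RT)].
(E_C−E_B)/(RT) = (100−77.4)×10³/(8.314×426) = 22600/3542 = 6.381.
k_B/k_C = (8.93×10^9/7.00×10^13)·exp(6.381) = 1.276×10^-4 × 590.5 = 0.0753.
Since E_B < E_C, lowering the temperature improves selectivity toward B.

0.0753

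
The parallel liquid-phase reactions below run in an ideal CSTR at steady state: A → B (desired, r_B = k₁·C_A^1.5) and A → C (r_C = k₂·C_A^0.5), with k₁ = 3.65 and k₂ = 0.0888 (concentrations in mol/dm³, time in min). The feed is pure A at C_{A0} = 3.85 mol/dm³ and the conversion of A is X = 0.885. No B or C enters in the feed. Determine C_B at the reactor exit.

Exit C_A = C_{A0}(1−X) = 3.85×0.115 = 0.4427 mol/dm³.
A CSTR operates uniformly at the exit composition, giving r_B = 1.075 and r_C = 0.05909 (each k·C_A^n at C_A = 0.4427).
Fraction of consumed A going to B: r_B/(r_B+r_C) = 0.9479.
C_B = 0.9479·C_{A0}·X = 0.9479×3.85×0.885 = 3.23 mol/dm³.

3.23 mol/dm³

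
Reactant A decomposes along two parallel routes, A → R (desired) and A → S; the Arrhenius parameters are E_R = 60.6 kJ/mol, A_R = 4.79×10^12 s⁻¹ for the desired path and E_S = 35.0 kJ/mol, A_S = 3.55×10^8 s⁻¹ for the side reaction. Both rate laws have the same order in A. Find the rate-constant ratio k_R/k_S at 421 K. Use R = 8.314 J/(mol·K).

k_R/k_S = (A_R/A_S)·exp[−(E_R−E_S)/(RT)] = (A_R/A_S)·exp[(E_S−E_R)/(RT)].
(E_S−E_R)/(RT) = (35.0−60.6)×10³/(8.314×421) = -25600/3500 = -7.314.
k_R/k_S = (4.79×10^12/3.55×10^8)·exp(-7.314) = 13493 × 6.662×10^-4 = 8.99.
Since E_R > E_S, raising the temperature improves selectivity toward R.

8.99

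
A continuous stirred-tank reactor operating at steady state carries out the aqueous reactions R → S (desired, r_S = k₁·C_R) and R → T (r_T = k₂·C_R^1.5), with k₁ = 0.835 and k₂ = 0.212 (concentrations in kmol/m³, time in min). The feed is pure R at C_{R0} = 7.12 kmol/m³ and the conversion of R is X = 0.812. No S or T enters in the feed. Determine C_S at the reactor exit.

4.47 kmol/m³

Exit C_R = C_{R0}(1−X) = 7.12×0.188 = 1.339 kmol/m³.
A CSTR operates uniformly at the exit composition, giving r_S = 1.118 and r_T = 0.3283 (each k·C_R^n at C_R = 1.339).
Fraction of consumed R going to S: r_S/(r_S+r_T) = 0.7730.
C_S = 0.7730·C_{R0}·X = 0.7730×7.12×0.812 = 4.47 kmol/m³.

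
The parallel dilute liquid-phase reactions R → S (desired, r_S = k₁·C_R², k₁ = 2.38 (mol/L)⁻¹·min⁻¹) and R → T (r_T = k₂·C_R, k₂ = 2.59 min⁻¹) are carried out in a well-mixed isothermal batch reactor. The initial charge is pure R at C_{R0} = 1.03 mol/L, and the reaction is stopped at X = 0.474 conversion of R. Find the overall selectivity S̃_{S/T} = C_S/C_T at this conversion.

C_R = C_{R0}(1−X) = 0.5418 mol/L.
Along a PFR/batch, dC_T/dC_R = −r_T/(r_S+r_T) = −k₂/(k₂+k₁·C_R).
Integrating from C_{R0} to C_R: C_T = (2.59/2.38)·ln[(2.59+2.38·1.03)/(2.59+2.38·0.542)] = 1.088·ln(5.041/3.879) = 0.2851 mol/L.
Then C_S = (C_{R0}−C_R) − C_T = 0.4882 − 0.2851 = 0.2031 mol/L.
S̃_{S/T} = C_S/C_T = 0.2031/0.2851 = 0.712.

0.712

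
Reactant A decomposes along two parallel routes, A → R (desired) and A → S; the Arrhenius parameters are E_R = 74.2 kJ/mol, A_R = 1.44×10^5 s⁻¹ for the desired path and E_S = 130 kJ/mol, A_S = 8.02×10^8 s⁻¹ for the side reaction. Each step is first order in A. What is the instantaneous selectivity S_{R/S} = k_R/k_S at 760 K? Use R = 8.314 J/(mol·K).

1.23

k_R/k_S = (A_R/A_S)·exp[−(E_R−E_S)/(RT)] = (A_R/A_S)·exp[(E_S−E_R)/(RT)].
(E_S−E_R)/(RT) = (130−74.2)×10³/(8.314×760) = 55800/6319 = 8.831.
k_R/k_S = (1.44×10^5/8.02×10^8)·exp(8.831) = 1.796×10^-4 × 6843 = 1.23.
Since E_R < E_S, lowering the temperature improves selectivity toward R.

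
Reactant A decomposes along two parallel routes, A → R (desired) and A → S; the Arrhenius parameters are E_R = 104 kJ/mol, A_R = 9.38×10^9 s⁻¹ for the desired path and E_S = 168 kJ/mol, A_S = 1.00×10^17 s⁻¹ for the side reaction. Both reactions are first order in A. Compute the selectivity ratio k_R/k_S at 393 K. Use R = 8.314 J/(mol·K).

30.1

Since both paths have the same order in A, the concentration cancels and S_{R/S} = k_R/k_S = (A_R/A_S)·exp[(E_S−E_R)/(RT)].
(E_S−E_R)/(RT) = (168−104)×10³/(8.314×393) = 64000/3267 = 19.59.
k_R/k_S = (9.38×10^9/1.00×10^17)·exp(19.59) = 9.380×10^-8 × 3.212×10^8 = 30.1.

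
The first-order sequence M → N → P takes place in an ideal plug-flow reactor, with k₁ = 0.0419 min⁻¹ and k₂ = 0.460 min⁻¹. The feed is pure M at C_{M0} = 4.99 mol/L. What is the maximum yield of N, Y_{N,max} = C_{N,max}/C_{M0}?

0.0716

Evaluating C_N at τ_opt = ln(k₂/k₁)/(k₂−k₁) gives C_{N,max}/C_{M0} = (k₁/k₂)^[k₂/(k₂−k₁)].
= (0.0419/0.460)^(0.460/(0.460−0.0419)) = (0.09109)^(1.100) = 0.07164.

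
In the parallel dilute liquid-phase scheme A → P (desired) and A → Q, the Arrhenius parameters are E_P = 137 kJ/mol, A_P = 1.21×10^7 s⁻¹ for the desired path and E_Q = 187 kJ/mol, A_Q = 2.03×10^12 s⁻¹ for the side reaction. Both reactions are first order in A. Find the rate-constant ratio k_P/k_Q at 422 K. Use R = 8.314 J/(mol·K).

9.21

k_P/k_Q = (A_P/A_Q)·exp[−(E_P−E_Q)/(RT)] = (A_P/A_Q)·exp[(E_Q−E_P)/(RT)].
(E_Q−E_P)/(RT) = (187−137)×10³/(8.314×422) = 50000/3509 = 14.25.
k_P/k_Q = (1.21×10^7/2.03×10^12)·exp(14.25) = 5.961×10^-6 × 1.546×10^6 = 9.21.
Since E_P < E_Q, lowering the temperature improves selectivity toward P.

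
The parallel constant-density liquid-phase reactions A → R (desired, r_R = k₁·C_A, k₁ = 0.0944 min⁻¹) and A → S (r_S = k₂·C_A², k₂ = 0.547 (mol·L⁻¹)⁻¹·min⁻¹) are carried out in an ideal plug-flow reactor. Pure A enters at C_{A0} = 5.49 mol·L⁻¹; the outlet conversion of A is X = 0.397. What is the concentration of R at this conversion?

0.0839 mol·L⁻¹

C_A = C_{A0}(1−X) = 3.310 mol·L⁻¹.
Along a PFR/batch, dC_R/dC_A = −r_R/(r_R+r_S) = −k₁/(k₁+k₂·C_A).
Integrating from C_{A0} to C_A: C_R = (0.0944/0.547)·ln[(0.0944+0.547·5.49)/(0.0944+0.547·3.31)] = 0.1726·ln(3.097/1.905) = 0.08387 mol·L⁻¹.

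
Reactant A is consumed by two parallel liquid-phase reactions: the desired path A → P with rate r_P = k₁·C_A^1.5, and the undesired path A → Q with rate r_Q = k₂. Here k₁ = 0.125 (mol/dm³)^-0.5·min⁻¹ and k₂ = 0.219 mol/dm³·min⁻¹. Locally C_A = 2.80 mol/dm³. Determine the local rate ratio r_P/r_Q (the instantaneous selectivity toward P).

2.67

S_{P/Q} = r_P/r_Q = (k₁·C_A^1.5)/(k₂) = (k₁/k₂)·C_A^1.5.
= (0.125×2.800^1.5) / (0.219) = 0.5857/0.2190 = 2.67.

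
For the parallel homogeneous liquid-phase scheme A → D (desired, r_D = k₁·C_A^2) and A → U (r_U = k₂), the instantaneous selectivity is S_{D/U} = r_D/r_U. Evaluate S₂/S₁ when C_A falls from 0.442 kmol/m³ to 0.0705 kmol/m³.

S_{D/U} = (k₁/k₂)·C_A^2, so S₂/S₁ = (C_{A,2}/C_{A,1})^2.
= (0.0705/0.442)^2 = (0.1595)^2 = 0.0254.
Selectivity toward D falls as C_A falls — high-concentration operation is favoured.

0.0254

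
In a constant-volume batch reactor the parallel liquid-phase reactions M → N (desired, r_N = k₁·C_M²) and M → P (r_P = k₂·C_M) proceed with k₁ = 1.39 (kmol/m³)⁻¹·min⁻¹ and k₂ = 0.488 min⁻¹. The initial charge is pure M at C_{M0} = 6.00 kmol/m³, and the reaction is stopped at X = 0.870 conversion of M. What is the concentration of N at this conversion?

C_M = C_{M0}(1−X) = 0.7800 kmol/m³.
Along a PFR/batch, dC_P/dC_M = −r_P/(r_N+r_P) = −k₂/(k₂+k₁·C_M).
Integrating from C_{M0} to C_M: C_P = (0.488/1.39)·ln[(0.488+1.39·6.00)/(0.488+1.39·0.780)] = 0.3511·ln(8.828/1.572) = 0.6058 kmol/m³.
Then C_N = (C_{M0}−C_M) − C_P = 5.220 − 0.6058 = 4.614 kmol/m³.

4.61 kmol/m³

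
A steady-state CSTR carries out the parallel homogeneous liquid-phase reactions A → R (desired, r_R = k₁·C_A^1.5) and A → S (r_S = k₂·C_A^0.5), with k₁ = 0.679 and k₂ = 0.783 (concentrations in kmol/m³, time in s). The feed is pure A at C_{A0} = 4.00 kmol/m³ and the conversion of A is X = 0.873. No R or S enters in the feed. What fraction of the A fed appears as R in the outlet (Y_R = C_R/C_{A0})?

Exit C_A = C_{A0}(1−X) = 4.00×0.127 = 0.5080 kmol/m³.
Rates in a CSTR are evaluated at the outlet concentration: r_R = 0.679×0.5080^1.5 = 0.2458, r_S = 0.783×0.5080^0.5 = 0.5581.
Fraction of consumed A going to R: r_R/(r_R+r_S) = 0.3058.
C_R = 0.3058·C_{A0}·X = 0.3058×4.00×0.873 = 1.07 kmol/m³; Y_R = C_R/C_{A0} = 0.267.

0.267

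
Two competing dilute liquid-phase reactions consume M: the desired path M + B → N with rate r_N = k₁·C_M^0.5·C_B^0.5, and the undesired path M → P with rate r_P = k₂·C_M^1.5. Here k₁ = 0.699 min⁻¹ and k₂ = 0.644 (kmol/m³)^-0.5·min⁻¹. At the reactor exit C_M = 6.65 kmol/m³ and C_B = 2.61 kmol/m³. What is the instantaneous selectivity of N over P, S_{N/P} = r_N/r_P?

S_{N/P} = r_N/r_P = (k₁·C_M^0.5·C_B^0.5)/(k₂·C_M^1.5) = (k₁/k₂)·C_M⁻¹·C_B^0.5.
= (0.699×6.650^0.5×2.610^0.5) / (0.644×6.650^1.5) = 2.912/11.04 = 0.264.

0.264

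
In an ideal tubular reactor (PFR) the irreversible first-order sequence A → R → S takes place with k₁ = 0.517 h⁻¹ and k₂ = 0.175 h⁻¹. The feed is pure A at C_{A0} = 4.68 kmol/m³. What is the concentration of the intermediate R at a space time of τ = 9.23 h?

1.35 kmol/m³

For first-order series with pure A initially, C_R(τ) = k₁C_{A0}/(k₂−k₁)·(e^(−k₁τ) − e^(−k₂τ)).
e^(−k₁τ) = e^(−0.517×9.23) = e^(−4.772) = 0.008464; e^(−k₂τ) = e^(−1.615) = 0.1988.
C_R = 0.517×4.68/(0.175−0.517) × (0.008464−0.1988) = (-7.075)×(-0.1904) = 1.347 kmol/m³.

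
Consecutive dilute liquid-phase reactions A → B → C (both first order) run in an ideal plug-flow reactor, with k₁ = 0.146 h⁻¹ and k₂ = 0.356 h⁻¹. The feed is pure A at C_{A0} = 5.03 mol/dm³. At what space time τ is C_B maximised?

For first-order series the maximum of C_B occurs at τ_opt = ln(k₂/k₁)/(k₂−k₁).
= ln(0.356/0.146)/(0.356−0.146) = ln(2.438)/0.2100 = 0.8913/0.2100 = 4.24 h.

4.24 h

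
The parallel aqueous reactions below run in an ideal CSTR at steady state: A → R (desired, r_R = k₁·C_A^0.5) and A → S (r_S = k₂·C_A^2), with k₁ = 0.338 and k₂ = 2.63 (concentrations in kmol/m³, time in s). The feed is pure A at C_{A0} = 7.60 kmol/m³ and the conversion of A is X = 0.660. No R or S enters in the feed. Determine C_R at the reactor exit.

0.151 kmol/m³

Exit C_A = C_{A0}(1−X) = 7.60×0.340 = 2.584 kmol/m³.
In a CSTR the entire volume is at exit conditions, so r_R = 0.338×2.584^0.5 = 0.5433 and r_S = 2.63×2.584^2 = 17.56.
Fraction of consumed A going to R: r_R/(r_R+r_S) = 0.03001.
C_R = 0.03001·C_{A0}·X = 0.03001×7.60×0.660 = 0.151 kmol/m³.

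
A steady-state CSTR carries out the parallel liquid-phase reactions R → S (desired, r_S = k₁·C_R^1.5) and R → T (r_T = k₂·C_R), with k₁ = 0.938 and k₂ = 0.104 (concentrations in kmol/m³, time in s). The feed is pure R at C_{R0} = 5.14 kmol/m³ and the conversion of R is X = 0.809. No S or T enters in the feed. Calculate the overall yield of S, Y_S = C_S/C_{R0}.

Exit C_R = C_{R0}(1−X) = 5.14×0.191 = 0.9817 kmol/m³.
A CSTR operates uniformly at the exit composition, giving r_S = 0.9124 and r_T = 0.1021 (each k·C_R^n at C_R = 0.9817).
Fraction of consumed R going to S: r_S/(r_S+r_T) = 0.8994.
C_S = 0.8994·C_{R0}·X = 0.8994×5.14×0.809 = 3.74 kmol/m³; Y_S = C_S/C_{R0} = 0.728.

0.728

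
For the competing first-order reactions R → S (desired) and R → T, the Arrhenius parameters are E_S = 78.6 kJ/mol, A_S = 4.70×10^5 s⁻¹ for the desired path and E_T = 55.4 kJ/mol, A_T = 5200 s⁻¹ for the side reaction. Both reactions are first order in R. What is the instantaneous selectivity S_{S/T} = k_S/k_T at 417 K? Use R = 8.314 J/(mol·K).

0.112

With equal orders, S_{S/T} = k_S/k_T = (A_S/A_T)·exp[(E_T−E_S)/(RT)].
(E_T−E_S)/(RT) = (55.4−78.6)×10³/(8.314×417) = -23200/3467 = -6.692.
k_S/k_T = (4.70×10^5/5200)·exp(-6.692) = 90.38 × 0.001241 = 0.112.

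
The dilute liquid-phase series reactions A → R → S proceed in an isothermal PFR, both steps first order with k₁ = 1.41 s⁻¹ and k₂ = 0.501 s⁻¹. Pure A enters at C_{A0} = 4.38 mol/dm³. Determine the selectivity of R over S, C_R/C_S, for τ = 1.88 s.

1.14

Solving the coupled first-order balances gives C_R(τ) = [k₁/(k₂−k₁)]·C_{A0}·(e^(−k₁τ) − e^(−k₂τ)).
e^(−k₁τ) = e^(−1.41×1.88) = e^(−2.651) = 0.07059; e^(−k₂τ) = e^(−0.9419) = 0.3899.
C_R = 1.41×4.38/(0.501−1.41) × (0.07059−0.3899) = (-6.794)×(-0.3193) = 2.169 mol/dm³.
C_A = C_{A0}e^(−k₁τ) = 0.3092 mol/dm³, so C_S = C_{A0}−C_A−C_R = 1.901 mol/dm³; C_R/C_S = 1.14.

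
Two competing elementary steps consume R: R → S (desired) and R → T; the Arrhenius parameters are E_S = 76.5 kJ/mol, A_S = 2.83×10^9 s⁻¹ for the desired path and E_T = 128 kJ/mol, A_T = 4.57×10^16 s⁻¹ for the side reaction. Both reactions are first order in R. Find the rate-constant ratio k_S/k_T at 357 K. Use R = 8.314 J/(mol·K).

2.13

Since both paths have the same order in R, the concentration cancels and S_{S/T} = k_S/k_T = (A_S/A_T)·exp[(E_T−E_S)/(RT)].
(E_T−E_S)/(RT) = (128−76.5)×10³/(8.314×357) = 51500/2968 = 17.35.
k_S/k_T = (2.83×10^9/4.57×10^16)·exp(17.35) = 6.193×10^-8 × 3.432×10^7 = 2.13.
Since E_S < E_T, lowering the temperature improves selectivity toward S.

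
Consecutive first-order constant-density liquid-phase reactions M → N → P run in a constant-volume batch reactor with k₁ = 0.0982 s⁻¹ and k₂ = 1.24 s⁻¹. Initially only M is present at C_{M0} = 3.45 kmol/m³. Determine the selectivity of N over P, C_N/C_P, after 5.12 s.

0.151

For first-order series with pure M initially, C_N(t) = k₁C_{M0}/(k₂−k₁)·(e^(−k₁t) − e^(−k₂t)).
e^(−k₁t) = e^(−0.0982×5.12) = e^(−0.5028) = 0.6048; e^(−k₂t) = e^(−6.349) = 0.001749.
C_N = 0.0982×3.45/(1.24−0.0982) × (0.6048−0.001749) = 0.2967×0.6031 = 0.1789 kmol/m³.
C_M = C_{M0}e^(−k₁t) = 2.087 kmol/m³, so C_P = C_{M0}−C_M−C_N = 1.184 kmol/m³; C_N/C_P = 0.151.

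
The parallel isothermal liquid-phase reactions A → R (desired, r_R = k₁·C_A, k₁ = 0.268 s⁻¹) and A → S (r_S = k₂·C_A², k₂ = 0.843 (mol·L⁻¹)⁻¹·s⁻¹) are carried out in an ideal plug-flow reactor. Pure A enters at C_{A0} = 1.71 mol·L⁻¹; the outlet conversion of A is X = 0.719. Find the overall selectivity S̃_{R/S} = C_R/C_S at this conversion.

C_A = C_{A0}(1−X) = 0.4805 mol·L⁻¹.
Along a PFR/batch, dC_R/dC_A = −r_R/(r_R+r_S) = −k₁/(k₁+k₂·C_A).
Integrating from C_{A0} to C_A: C_R = (0.268/0.843)·ln[(0.268+0.843·1.71)/(0.268+0.843·0.481)] = 0.3179·ln(1.710/0.6731) = 0.2963 mol·L⁻¹.
C_S = (C_{A0}−C_A)−C_R = 0.9332 mol·L⁻¹; S̃_{R/S} = 0.2963/0.9332 = 0.318.

0.318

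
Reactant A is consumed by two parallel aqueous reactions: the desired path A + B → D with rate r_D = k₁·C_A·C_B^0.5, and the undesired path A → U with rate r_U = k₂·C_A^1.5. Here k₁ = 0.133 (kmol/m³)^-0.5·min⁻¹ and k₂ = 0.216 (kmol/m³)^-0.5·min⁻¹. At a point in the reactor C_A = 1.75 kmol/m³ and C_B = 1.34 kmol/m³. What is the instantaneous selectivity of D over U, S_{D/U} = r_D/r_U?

S_{D/U} = r_D/r_U = (k₁·C_A·C_B^0.5)/(k₂·C_A^1.5) = (k₁/k₂)·C_A^-0.5·C_B^0.5.
= (0.133×1.750×1.340^0.5) / (0.216×1.750^1.5) = 0.2694/0.5000 = 0.539.

0.539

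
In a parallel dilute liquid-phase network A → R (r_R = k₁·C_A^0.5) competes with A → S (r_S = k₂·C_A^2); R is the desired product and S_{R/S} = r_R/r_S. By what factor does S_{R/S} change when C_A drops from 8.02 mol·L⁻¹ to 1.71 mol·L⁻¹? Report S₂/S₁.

10.2

S_{R/S} = (k₁/k₂)·C_A^-1.5, so S₂/S₁ = (C_{A,2}/C_{A,1})^-1.5.
= (1.71/8.02)^(-1.5) = (0.2132)^(-1.5) = 10.2.
Selectivity toward R rises as C_A falls — low-concentration operation is favoured.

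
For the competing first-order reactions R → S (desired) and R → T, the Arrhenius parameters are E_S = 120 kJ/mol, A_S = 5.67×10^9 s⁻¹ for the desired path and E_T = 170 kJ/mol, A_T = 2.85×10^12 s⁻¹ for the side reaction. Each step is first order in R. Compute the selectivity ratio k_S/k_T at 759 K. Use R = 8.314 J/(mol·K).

With equal orders, S_{S/T} = k_S/k_T = (A_S/A_T)·exp[(E_T−E_S)/(RT)].
(E_T−E_S)/(RT) = (170−120)×10³/(8.314×759) = 50000/6310 = 7.924.
k_S/k_T = (5.67×10^9/2.85×10^12)·exp(7.924) = 0.001989 × 2761 = 5.49.

5.49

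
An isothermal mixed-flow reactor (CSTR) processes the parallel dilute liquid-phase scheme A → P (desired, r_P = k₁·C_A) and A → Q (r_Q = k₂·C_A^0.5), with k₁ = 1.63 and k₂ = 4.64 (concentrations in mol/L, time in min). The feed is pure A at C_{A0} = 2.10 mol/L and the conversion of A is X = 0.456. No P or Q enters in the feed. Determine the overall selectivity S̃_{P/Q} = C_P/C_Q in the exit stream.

Exit C_A = C_{A0}(1−X) = 2.10×0.544 = 1.142 mol/L.
Rates in a CSTR are evaluated at the outlet concentration: r_P = 1.63×1.142 = 1.862, r_Q = 4.64×1.142^0.5 = 4.959.
Overall selectivity = C_P/C_Q = r_Pτ/(r_Qτ) = r_P/r_Q = 0.375.

0.375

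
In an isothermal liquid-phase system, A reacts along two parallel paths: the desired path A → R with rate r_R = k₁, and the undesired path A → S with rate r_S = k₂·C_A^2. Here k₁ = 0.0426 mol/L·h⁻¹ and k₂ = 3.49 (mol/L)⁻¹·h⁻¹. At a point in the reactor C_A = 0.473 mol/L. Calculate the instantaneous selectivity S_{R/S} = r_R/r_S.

S_{R/S} = r_R/r_S = (k₁)/(k₂·C_A^2) = (k₁/k₂)·C_A^-2.
= (0.0426) / (3.49×0.4730^2) = 0.04260/0.7808 = 0.0546.

0.0546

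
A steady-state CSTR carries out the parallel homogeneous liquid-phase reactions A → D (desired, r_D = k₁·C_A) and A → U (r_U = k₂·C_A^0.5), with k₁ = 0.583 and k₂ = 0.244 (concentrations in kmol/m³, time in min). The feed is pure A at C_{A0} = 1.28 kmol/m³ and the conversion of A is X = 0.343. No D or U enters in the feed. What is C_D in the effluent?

Exit C_A = C_{A0}(1−X) = 1.28×0.657 = 0.8410 kmol/m³.
Rates in a CSTR are evaluated at the outlet concentration: r_D = 0.583×0.8410 = 0.4903, r_U = 0.244×0.8410^0.5 = 0.2238.
Fraction of consumed A going to D: r_D/(r_D+r_U) = 0.6866.
C_D = 0.6866·C_{A0}·X = 0.6866×1.28×0.343 = 0.301 kmol/m³.

0.301 kmol/m³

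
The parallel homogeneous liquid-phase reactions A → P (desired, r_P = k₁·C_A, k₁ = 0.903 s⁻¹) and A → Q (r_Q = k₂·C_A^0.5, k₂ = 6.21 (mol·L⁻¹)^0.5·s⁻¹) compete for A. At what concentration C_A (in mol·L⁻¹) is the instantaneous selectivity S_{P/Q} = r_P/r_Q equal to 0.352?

S_{P/Q} = (k₁/k₂)·C_A^0.5 ⇒ C_A = (S·k₂/k₁)^(2).
= (0.352×6.21/0.903)^(2) = (2.421)^(2) = 5.86 mol·L⁻¹.

5.86 mol·L⁻¹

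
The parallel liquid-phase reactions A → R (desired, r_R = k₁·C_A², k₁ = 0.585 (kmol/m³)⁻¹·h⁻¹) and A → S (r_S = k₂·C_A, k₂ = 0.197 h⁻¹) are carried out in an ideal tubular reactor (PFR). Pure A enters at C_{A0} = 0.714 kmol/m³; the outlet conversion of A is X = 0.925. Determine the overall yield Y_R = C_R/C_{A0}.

C_A = C_{A0}(1−X) = 0.05355 kmol/m³.
Along a PFR/batch, dC_S/dC_A = −r_S/(r_R+r_S) = −k₂/(k₂+k₁·C_A).
Integrating from C_{A0} to C_A: C_S = (0.197/0.585)·ln[(0.197+0.585·0.714)/(0.197+0.585·0.0535)] = 0.3368·ln(0.6147/0.2283) = 0.3335 kmol/m³.
Then C_R = (C_{A0}−C_A) − C_S = 0.6604 − 0.3335 = 0.3270 kmol/m³.
Y_R = C_R/C_{A0} = 0.3270/0.714 = 0.458.

0.458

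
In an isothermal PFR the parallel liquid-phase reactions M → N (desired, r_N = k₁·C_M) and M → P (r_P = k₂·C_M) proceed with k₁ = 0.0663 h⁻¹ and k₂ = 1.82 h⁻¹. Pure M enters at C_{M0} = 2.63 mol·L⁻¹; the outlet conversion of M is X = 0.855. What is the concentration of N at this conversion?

C_M = C_{M0}(1−X) = 0.3814 mol·L⁻¹.
Both paths are first order in M, so the instantaneous fraction to N is constant: dC_N/d(−C_M) = k₁/(k₁+k₂) = 0.03515.
C_N = 0.03515·(C_{M0}−C_M) = 0.03515×2.249 = 0.0790 mol·L⁻¹.

0.0790 mol·L⁻¹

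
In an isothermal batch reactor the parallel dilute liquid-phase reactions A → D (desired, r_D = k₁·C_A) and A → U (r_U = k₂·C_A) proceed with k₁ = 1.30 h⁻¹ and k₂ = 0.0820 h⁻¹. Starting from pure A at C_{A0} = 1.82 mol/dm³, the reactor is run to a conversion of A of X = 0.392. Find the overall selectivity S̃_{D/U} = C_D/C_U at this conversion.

15.9

C_A = C_{A0}(1−X) = 1.107 mol/dm³.
Both paths are first order in A, so the instantaneous fraction to D is constant: dC_D/d(−C_A) = k₁/(k₁+k₂) = 0.9407.
C_D = 0.9407·(C_{A0}−C_A) = 0.9407×0.7134 = 0.671 mol/dm³.
C_U = (C_{A0}−C_A)−C_D = 0.04233 mol/dm³; S̃_{D/U} = 0.6711/0.04233 = 15.9.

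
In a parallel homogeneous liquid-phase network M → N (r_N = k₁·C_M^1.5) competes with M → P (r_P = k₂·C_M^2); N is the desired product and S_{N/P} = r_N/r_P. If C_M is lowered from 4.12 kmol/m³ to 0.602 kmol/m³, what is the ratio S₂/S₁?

S_{N/P} = (k₁/k₂)·C_M^-0.5, so S₂/S₁ = (C_{M,2}/C_{M,1})^-0.5.
= (0.602/4.12)^(-0.5) = (0.1461)^(-0.5) = 2.62.

2.62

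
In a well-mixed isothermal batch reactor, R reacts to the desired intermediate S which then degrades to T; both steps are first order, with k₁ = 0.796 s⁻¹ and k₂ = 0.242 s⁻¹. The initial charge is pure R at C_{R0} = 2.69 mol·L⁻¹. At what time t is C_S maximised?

2.15 s

For first-order series the maximum of C_S occurs at t_opt = ln(k₂/k₁)/(k₂−k₁).
= ln(0.242/0.796)/(0.242−0.796) = ln(0.3040)/-0.5540 = -1.191/-0.5540 = 2.15 s.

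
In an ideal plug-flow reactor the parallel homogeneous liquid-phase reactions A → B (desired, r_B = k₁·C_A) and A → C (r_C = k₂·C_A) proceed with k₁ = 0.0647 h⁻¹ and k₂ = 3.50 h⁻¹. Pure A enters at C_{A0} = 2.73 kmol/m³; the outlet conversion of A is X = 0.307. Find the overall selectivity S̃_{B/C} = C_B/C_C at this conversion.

0.0185

C_A = C_{A0}(1−X) = 1.892 kmol/m³.
Both paths are first order in A, so the instantaneous fraction to B is constant: dC_B/d(−C_A) = k₁/(k₁+k₂) = 0.01815.
C_B = 0.01815·(C_{A0}−C_A) = 0.01815×0.8381 = 0.0152 kmol/m³.
C_C = (C_{A0}−C_A)−C_B = 0.8229 kmol/m³; S̃_{B/C} = 0.01521/0.8229 = 0.0185.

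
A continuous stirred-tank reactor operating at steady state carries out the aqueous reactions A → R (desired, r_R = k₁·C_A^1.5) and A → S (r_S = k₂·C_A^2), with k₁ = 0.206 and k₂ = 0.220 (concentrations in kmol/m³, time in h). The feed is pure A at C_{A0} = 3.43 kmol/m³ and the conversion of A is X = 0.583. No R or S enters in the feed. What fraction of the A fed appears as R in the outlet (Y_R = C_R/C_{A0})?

0.256

Exit C_A = C_{A0}(1−X) = 3.43×0.417 = 1.430 kmol/m³.
A CSTR operates uniformly at the exit composition, giving r_R = 0.3524 and r_S = 0.4501 (each k·C_A^n at C_A = 1.430).
Fraction of consumed A going to R: r_R/(r_R+r_S) = 0.4391.
C_R = 0.4391·C_{A0}·X = 0.4391×3.43×0.583 = 0.878 kmol/m³; Y_R = C_R/C_{A0} = 0.256.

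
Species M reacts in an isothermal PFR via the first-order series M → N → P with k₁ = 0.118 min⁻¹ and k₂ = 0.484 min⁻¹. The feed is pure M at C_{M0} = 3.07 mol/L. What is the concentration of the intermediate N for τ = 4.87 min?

0.463 mol/L

Solving the coupled first-order balances gives C_N(τ) = [k₁/(k₂−k₁)]·C_{M0}·(e^(−k₁τ) − e^(−k₂τ)).
e^(−k₁τ) = e^(−0.118×4.87) = e^(−0.5747) = 0.5629; e^(−k₂τ) = e^(−2.357) = 0.09470.
C_N = 0.118×3.07/(0.484−0.118) × (0.5629−0.09470) = 0.9898×0.4682 = 0.4634 mol/L.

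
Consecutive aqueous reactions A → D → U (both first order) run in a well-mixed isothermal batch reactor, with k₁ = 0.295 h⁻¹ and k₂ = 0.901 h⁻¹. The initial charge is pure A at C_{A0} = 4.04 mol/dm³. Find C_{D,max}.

Evaluating C_D at t_opt = ln(k₂/k₁)/(k₂−k₁) gives C_{D,max}/C_{A0} = (k₁/k₂)^[k₂/(k₂−k₁)].
= (0.295/0.901)^(0.901/(0.901−0.295)) = (0.3274)^(1.487) = 0.1901.
C_{D,max} = 0.1901×4.04 = 0.768 mol/dm³.

0.768 mol/dm³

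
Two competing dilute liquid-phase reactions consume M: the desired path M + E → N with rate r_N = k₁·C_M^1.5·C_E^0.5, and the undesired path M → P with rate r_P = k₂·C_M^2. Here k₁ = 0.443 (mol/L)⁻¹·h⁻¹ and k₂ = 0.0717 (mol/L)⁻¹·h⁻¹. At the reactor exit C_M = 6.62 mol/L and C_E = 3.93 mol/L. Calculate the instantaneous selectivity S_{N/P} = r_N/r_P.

4.76

S_{N/P} = r_N/r_P = (k₁·C_M^1.5·C_E^0.5)/(k₂·C_M^2) = (k₁/k₂)·C_M^-0.5·C_E^0.5.
= (0.443×6.620^1.5×3.930^0.5) / (0.0717×6.620^2) = 14.96/3.142 = 4.76.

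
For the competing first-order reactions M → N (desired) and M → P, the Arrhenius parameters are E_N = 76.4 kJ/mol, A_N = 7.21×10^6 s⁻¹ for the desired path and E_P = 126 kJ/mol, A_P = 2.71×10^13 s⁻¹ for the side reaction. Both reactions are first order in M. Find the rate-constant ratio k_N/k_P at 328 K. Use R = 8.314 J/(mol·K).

21.1

Since both paths have the same order in M, the concentration cancels and S_{N/P} = k_N/k_P = (A_N/A_P)·exp[(E_P−E_N)/(RT)].
(E_P−E_N)/(RT) = (126−76.4)×10³/(8.314×328) = 49600/2727 = 18.19.
k_N/k_P = (7.21×10^6/2.71×10^13)·exp(18.19) = 2.661×10^-7 × 7.928×10^7 = 21.1.
Since E_N < E_P, lowering the temperature improves selectivity toward N.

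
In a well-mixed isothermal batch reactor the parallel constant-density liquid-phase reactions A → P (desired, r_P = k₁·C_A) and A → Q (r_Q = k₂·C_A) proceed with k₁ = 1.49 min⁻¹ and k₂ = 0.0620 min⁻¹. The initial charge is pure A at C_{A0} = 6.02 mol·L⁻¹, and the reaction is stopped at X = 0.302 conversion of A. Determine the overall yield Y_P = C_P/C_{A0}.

C_A = C_{A0}(1−X) = 4.202 mol·L⁻¹.
Both paths are first order in A, so the instantaneous fraction to P is constant: dC_P/d(−C_A) = k₁/(k₁+k₂) = 0.9601.
C_P = 0.9601·(C_{A0}−C_A) = 0.9601×1.818 = 1.75 mol·L⁻¹.
Y_P = C_P/C_{A0} = 1.745/6.02 = 0.290.

0.290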